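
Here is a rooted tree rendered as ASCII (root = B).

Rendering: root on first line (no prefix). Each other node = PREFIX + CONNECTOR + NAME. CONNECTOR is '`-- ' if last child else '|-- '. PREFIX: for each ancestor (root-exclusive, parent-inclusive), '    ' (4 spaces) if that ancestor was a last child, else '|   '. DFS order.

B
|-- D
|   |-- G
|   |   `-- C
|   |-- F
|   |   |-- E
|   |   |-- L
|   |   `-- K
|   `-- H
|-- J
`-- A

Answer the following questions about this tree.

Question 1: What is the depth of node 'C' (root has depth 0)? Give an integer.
Path from root to C: B -> D -> G -> C
Depth = number of edges = 3

Answer: 3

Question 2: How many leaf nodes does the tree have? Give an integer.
Leaves (nodes with no children): A, C, E, H, J, K, L

Answer: 7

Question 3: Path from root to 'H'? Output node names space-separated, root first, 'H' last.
Walk down from root: B -> D -> H

Answer: B D H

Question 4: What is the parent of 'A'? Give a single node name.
Scan adjacency: A appears as child of B

Answer: B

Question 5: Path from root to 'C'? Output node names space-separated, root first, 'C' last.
Answer: B D G C

Derivation:
Walk down from root: B -> D -> G -> C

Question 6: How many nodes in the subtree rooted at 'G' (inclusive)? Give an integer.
Subtree rooted at G contains: C, G
Count = 2

Answer: 2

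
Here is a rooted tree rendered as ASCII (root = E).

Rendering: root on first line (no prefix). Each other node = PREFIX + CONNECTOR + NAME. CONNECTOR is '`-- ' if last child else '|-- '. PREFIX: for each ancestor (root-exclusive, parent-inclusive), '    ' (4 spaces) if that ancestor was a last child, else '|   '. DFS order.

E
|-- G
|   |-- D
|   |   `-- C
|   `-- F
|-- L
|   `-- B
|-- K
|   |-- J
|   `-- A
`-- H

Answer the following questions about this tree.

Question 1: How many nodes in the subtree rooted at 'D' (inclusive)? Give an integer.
Answer: 2

Derivation:
Subtree rooted at D contains: C, D
Count = 2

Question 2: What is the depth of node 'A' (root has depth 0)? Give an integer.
Answer: 2

Derivation:
Path from root to A: E -> K -> A
Depth = number of edges = 2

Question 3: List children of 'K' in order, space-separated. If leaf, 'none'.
Node K's children (from adjacency): J, A

Answer: J A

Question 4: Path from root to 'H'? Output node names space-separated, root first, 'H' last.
Answer: E H

Derivation:
Walk down from root: E -> H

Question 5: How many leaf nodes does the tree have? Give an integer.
Answer: 6

Derivation:
Leaves (nodes with no children): A, B, C, F, H, J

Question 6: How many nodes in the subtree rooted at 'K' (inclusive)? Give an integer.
Answer: 3

Derivation:
Subtree rooted at K contains: A, J, K
Count = 3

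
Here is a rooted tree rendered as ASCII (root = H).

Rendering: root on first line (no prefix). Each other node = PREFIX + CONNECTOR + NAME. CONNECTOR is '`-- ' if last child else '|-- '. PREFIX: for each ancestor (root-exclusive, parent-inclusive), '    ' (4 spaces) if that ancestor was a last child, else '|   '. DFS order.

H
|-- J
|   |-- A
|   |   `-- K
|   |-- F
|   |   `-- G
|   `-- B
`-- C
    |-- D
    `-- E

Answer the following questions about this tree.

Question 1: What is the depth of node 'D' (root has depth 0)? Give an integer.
Path from root to D: H -> C -> D
Depth = number of edges = 2

Answer: 2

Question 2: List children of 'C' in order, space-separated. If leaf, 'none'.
Answer: D E

Derivation:
Node C's children (from adjacency): D, E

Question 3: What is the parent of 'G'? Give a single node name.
Scan adjacency: G appears as child of F

Answer: F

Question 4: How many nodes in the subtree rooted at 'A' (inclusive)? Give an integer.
Answer: 2

Derivation:
Subtree rooted at A contains: A, K
Count = 2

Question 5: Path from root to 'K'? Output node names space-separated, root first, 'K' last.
Answer: H J A K

Derivation:
Walk down from root: H -> J -> A -> K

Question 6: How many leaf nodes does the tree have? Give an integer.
Answer: 5

Derivation:
Leaves (nodes with no children): B, D, E, G, K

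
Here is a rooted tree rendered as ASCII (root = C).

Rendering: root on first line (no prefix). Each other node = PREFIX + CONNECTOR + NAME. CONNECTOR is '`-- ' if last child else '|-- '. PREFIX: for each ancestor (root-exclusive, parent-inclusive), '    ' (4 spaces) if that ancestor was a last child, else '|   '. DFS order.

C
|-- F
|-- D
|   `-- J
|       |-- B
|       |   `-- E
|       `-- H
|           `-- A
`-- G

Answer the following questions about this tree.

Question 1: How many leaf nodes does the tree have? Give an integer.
Answer: 4

Derivation:
Leaves (nodes with no children): A, E, F, G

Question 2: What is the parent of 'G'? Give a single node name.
Scan adjacency: G appears as child of C

Answer: C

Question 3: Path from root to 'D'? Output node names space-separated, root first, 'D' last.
Answer: C D

Derivation:
Walk down from root: C -> D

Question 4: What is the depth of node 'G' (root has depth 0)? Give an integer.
Path from root to G: C -> G
Depth = number of edges = 1

Answer: 1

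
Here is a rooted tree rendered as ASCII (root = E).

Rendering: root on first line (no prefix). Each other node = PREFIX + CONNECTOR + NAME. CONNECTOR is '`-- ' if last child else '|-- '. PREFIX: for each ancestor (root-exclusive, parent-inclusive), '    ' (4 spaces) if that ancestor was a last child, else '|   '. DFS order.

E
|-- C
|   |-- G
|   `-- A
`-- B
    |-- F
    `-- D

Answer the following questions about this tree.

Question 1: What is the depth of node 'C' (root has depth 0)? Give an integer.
Path from root to C: E -> C
Depth = number of edges = 1

Answer: 1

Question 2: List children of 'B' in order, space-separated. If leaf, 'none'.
Node B's children (from adjacency): F, D

Answer: F D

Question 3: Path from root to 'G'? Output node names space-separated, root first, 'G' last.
Answer: E C G

Derivation:
Walk down from root: E -> C -> G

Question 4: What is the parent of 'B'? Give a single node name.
Answer: E

Derivation:
Scan adjacency: B appears as child of E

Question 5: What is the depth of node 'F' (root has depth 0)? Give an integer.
Answer: 2

Derivation:
Path from root to F: E -> B -> F
Depth = number of edges = 2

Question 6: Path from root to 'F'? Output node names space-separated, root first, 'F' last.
Walk down from root: E -> B -> F

Answer: E B F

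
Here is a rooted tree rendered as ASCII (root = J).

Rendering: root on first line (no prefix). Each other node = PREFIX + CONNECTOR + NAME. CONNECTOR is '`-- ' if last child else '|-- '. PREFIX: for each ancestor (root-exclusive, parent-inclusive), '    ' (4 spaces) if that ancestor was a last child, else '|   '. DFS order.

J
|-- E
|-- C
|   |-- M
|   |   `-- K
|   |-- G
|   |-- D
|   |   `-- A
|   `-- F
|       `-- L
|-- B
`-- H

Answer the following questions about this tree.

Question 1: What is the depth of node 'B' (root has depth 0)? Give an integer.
Path from root to B: J -> B
Depth = number of edges = 1

Answer: 1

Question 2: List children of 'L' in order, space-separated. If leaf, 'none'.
Node L's children (from adjacency): (leaf)

Answer: none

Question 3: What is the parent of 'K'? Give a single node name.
Scan adjacency: K appears as child of M

Answer: M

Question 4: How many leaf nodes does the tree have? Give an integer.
Answer: 7

Derivation:
Leaves (nodes with no children): A, B, E, G, H, K, L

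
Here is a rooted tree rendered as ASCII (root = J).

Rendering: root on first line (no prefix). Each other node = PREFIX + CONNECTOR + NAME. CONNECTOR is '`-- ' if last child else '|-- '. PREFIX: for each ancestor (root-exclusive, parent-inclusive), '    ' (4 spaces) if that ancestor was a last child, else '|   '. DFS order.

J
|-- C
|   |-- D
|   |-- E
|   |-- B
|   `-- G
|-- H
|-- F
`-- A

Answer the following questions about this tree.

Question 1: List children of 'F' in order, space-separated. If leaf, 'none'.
Node F's children (from adjacency): (leaf)

Answer: none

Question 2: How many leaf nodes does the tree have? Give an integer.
Leaves (nodes with no children): A, B, D, E, F, G, H

Answer: 7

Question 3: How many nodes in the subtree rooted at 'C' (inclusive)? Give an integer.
Subtree rooted at C contains: B, C, D, E, G
Count = 5

Answer: 5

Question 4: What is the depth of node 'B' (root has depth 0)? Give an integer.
Path from root to B: J -> C -> B
Depth = number of edges = 2

Answer: 2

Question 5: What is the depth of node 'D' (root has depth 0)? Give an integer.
Answer: 2

Derivation:
Path from root to D: J -> C -> D
Depth = number of edges = 2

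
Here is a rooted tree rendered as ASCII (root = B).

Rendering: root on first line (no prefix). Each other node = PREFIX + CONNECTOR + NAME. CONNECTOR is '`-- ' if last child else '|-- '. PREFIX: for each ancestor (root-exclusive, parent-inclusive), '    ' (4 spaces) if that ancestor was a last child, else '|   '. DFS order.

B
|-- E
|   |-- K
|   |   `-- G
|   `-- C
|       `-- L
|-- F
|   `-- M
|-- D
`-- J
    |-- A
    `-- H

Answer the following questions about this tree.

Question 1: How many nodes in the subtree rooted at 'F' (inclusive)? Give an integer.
Answer: 2

Derivation:
Subtree rooted at F contains: F, M
Count = 2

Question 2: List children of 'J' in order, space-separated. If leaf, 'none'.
Answer: A H

Derivation:
Node J's children (from adjacency): A, H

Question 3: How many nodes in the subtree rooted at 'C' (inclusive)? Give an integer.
Answer: 2

Derivation:
Subtree rooted at C contains: C, L
Count = 2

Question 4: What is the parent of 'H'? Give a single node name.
Scan adjacency: H appears as child of J

Answer: J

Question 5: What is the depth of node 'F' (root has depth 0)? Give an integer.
Path from root to F: B -> F
Depth = number of edges = 1

Answer: 1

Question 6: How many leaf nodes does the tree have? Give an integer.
Leaves (nodes with no children): A, D, G, H, L, M

Answer: 6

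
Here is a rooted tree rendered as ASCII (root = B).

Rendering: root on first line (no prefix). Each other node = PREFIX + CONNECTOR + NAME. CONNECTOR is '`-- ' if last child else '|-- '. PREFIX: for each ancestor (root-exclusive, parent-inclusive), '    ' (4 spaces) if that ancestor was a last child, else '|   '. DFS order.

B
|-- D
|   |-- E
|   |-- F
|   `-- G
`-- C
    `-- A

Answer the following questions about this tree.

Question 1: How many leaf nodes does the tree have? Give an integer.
Leaves (nodes with no children): A, E, F, G

Answer: 4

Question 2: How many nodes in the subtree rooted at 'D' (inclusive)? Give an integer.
Subtree rooted at D contains: D, E, F, G
Count = 4

Answer: 4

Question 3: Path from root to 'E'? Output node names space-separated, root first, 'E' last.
Walk down from root: B -> D -> E

Answer: B D E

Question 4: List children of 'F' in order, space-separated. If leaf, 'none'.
Answer: none

Derivation:
Node F's children (from adjacency): (leaf)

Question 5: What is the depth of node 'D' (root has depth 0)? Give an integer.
Answer: 1

Derivation:
Path from root to D: B -> D
Depth = number of edges = 1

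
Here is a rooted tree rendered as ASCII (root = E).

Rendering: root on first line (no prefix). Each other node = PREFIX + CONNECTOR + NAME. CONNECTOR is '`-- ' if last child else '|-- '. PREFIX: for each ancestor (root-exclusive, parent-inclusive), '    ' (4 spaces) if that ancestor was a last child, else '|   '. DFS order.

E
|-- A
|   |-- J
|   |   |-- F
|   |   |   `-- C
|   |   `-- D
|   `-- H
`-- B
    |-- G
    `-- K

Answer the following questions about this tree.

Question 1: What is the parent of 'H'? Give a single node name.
Answer: A

Derivation:
Scan adjacency: H appears as child of A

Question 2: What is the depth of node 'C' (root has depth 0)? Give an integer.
Answer: 4

Derivation:
Path from root to C: E -> A -> J -> F -> C
Depth = number of edges = 4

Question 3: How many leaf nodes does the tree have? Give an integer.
Leaves (nodes with no children): C, D, G, H, K

Answer: 5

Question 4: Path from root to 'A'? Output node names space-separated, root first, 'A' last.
Answer: E A

Derivation:
Walk down from root: E -> A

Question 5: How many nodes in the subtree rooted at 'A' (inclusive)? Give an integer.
Subtree rooted at A contains: A, C, D, F, H, J
Count = 6

Answer: 6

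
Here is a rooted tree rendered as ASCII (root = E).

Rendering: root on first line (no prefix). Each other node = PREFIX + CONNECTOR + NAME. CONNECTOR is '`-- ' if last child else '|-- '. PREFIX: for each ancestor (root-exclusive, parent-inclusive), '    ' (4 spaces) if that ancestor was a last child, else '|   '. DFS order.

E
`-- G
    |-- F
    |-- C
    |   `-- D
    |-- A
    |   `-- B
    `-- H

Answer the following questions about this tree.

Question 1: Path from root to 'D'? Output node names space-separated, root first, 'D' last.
Walk down from root: E -> G -> C -> D

Answer: E G C D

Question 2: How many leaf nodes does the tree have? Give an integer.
Leaves (nodes with no children): B, D, F, H

Answer: 4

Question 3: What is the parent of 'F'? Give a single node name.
Answer: G

Derivation:
Scan adjacency: F appears as child of G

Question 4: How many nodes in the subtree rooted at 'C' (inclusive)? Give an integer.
Subtree rooted at C contains: C, D
Count = 2

Answer: 2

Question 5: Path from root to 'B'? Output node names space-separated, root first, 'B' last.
Answer: E G A B

Derivation:
Walk down from root: E -> G -> A -> B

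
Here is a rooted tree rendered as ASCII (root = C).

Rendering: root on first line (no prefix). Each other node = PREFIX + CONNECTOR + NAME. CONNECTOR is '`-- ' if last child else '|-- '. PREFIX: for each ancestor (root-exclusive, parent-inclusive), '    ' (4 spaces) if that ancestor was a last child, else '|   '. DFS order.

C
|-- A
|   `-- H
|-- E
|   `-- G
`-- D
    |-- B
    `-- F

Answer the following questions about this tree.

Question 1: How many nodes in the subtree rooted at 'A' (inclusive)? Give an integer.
Answer: 2

Derivation:
Subtree rooted at A contains: A, H
Count = 2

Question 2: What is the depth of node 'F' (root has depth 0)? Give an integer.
Path from root to F: C -> D -> F
Depth = number of edges = 2

Answer: 2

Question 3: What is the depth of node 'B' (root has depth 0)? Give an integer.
Answer: 2

Derivation:
Path from root to B: C -> D -> B
Depth = number of edges = 2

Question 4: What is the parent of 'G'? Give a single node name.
Answer: E

Derivation:
Scan adjacency: G appears as child of E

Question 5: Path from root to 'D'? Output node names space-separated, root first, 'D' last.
Answer: C D

Derivation:
Walk down from root: C -> D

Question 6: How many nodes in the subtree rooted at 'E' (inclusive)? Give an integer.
Answer: 2

Derivation:
Subtree rooted at E contains: E, G
Count = 2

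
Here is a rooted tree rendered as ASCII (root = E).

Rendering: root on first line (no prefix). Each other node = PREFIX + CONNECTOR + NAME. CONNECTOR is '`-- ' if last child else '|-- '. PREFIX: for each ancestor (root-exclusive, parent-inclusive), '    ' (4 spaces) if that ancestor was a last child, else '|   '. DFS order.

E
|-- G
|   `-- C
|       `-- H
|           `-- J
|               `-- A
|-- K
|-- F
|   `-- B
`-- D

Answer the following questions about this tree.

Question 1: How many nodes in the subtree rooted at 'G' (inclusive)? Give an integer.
Answer: 5

Derivation:
Subtree rooted at G contains: A, C, G, H, J
Count = 5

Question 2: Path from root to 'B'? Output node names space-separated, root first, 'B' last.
Answer: E F B

Derivation:
Walk down from root: E -> F -> B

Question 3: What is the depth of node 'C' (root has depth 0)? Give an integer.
Path from root to C: E -> G -> C
Depth = number of edges = 2

Answer: 2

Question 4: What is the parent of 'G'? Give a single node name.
Scan adjacency: G appears as child of E

Answer: E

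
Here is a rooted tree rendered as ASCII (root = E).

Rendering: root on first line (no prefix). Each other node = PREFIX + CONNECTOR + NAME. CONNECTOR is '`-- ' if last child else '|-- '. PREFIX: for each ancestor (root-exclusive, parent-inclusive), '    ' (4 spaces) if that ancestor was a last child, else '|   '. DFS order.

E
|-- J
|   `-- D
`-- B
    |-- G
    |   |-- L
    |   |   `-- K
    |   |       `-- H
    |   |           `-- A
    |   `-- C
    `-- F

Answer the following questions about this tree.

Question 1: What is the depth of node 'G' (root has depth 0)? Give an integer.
Path from root to G: E -> B -> G
Depth = number of edges = 2

Answer: 2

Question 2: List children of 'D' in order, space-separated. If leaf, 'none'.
Answer: none

Derivation:
Node D's children (from adjacency): (leaf)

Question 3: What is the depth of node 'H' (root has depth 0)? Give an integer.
Path from root to H: E -> B -> G -> L -> K -> H
Depth = number of edges = 5

Answer: 5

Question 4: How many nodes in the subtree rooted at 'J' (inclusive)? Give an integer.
Answer: 2

Derivation:
Subtree rooted at J contains: D, J
Count = 2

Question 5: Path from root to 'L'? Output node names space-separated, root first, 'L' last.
Walk down from root: E -> B -> G -> L

Answer: E B G L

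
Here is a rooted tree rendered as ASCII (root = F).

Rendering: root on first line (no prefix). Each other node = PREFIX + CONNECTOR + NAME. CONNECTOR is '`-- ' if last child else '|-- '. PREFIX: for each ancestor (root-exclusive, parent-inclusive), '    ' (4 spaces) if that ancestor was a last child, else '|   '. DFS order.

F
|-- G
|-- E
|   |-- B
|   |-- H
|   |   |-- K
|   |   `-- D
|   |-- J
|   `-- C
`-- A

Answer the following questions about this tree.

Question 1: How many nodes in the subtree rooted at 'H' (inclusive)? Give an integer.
Answer: 3

Derivation:
Subtree rooted at H contains: D, H, K
Count = 3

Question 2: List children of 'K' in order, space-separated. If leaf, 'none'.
Answer: none

Derivation:
Node K's children (from adjacency): (leaf)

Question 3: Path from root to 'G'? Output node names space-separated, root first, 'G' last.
Answer: F G

Derivation:
Walk down from root: F -> G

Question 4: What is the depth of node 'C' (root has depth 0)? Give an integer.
Answer: 2

Derivation:
Path from root to C: F -> E -> C
Depth = number of edges = 2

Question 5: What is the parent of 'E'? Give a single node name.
Scan adjacency: E appears as child of F

Answer: F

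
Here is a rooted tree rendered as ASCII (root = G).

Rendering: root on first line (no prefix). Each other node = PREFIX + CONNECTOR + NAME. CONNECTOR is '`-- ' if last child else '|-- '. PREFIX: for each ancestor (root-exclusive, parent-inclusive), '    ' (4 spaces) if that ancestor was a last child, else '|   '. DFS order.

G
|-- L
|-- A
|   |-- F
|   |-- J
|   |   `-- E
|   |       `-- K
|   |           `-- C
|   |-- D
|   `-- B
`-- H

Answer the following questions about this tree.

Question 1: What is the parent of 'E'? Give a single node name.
Answer: J

Derivation:
Scan adjacency: E appears as child of J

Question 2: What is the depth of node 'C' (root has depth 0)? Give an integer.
Path from root to C: G -> A -> J -> E -> K -> C
Depth = number of edges = 5

Answer: 5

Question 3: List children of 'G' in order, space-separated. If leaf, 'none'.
Answer: L A H

Derivation:
Node G's children (from adjacency): L, A, H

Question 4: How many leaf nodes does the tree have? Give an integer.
Answer: 6

Derivation:
Leaves (nodes with no children): B, C, D, F, H, L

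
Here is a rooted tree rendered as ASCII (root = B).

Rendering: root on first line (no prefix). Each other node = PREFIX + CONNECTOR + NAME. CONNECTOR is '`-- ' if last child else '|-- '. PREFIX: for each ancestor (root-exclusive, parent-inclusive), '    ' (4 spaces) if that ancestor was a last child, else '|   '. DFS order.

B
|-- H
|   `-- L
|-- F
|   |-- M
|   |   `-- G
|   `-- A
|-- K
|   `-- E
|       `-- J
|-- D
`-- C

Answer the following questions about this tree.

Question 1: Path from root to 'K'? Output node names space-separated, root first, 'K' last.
Walk down from root: B -> K

Answer: B K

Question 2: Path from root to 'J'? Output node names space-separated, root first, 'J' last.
Walk down from root: B -> K -> E -> J

Answer: B K E J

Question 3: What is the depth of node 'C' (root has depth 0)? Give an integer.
Path from root to C: B -> C
Depth = number of edges = 1

Answer: 1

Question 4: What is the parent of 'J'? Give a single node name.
Answer: E

Derivation:
Scan adjacency: J appears as child of E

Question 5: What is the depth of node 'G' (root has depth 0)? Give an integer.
Path from root to G: B -> F -> M -> G
Depth = number of edges = 3

Answer: 3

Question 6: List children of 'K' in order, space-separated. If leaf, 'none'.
Answer: E

Derivation:
Node K's children (from adjacency): E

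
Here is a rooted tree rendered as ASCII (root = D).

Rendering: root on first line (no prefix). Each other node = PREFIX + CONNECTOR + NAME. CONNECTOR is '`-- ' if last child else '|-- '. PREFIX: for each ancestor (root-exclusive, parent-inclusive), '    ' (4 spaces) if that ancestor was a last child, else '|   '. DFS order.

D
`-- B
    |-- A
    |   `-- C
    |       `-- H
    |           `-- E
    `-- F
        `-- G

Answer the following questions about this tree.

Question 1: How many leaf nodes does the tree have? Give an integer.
Answer: 2

Derivation:
Leaves (nodes with no children): E, G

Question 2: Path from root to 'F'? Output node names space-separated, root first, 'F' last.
Answer: D B F

Derivation:
Walk down from root: D -> B -> F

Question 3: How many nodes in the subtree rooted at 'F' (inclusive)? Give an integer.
Answer: 2

Derivation:
Subtree rooted at F contains: F, G
Count = 2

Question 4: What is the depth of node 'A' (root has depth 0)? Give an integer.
Path from root to A: D -> B -> A
Depth = number of edges = 2

Answer: 2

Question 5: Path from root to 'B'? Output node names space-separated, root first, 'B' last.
Walk down from root: D -> B

Answer: D B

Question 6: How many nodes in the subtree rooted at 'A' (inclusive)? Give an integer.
Subtree rooted at A contains: A, C, E, H
Count = 4

Answer: 4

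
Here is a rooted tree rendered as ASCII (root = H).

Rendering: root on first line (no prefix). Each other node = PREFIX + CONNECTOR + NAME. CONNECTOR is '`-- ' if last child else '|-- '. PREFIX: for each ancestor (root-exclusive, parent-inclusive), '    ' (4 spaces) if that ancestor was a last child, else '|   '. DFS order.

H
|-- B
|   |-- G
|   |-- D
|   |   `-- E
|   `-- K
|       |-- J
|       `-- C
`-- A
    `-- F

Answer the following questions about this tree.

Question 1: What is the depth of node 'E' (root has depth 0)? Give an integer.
Answer: 3

Derivation:
Path from root to E: H -> B -> D -> E
Depth = number of edges = 3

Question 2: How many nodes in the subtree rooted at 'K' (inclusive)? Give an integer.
Subtree rooted at K contains: C, J, K
Count = 3

Answer: 3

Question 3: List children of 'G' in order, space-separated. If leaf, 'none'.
Node G's children (from adjacency): (leaf)

Answer: none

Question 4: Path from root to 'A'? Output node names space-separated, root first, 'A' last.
Walk down from root: H -> A

Answer: H A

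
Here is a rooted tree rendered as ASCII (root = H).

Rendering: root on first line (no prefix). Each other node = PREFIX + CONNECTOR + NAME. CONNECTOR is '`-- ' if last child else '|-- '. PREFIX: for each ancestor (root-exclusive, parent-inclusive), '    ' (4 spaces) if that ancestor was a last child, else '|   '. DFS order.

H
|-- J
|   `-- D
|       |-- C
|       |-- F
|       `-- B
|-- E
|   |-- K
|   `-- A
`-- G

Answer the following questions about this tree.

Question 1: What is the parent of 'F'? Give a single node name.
Scan adjacency: F appears as child of D

Answer: D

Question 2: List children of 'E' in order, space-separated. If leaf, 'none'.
Answer: K A

Derivation:
Node E's children (from adjacency): K, A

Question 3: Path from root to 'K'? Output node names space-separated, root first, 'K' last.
Answer: H E K

Derivation:
Walk down from root: H -> E -> K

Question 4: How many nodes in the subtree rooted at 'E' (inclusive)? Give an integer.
Answer: 3

Derivation:
Subtree rooted at E contains: A, E, K
Count = 3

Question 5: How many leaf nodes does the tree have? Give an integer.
Answer: 6

Derivation:
Leaves (nodes with no children): A, B, C, F, G, K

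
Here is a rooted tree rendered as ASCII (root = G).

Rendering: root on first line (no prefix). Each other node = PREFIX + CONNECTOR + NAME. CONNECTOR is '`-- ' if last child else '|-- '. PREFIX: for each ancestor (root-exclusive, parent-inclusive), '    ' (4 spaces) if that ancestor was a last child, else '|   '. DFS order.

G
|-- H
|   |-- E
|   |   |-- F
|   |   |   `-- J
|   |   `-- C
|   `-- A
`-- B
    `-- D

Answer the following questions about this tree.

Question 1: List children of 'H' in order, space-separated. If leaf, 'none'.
Node H's children (from adjacency): E, A

Answer: E A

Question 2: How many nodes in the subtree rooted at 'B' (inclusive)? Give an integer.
Answer: 2

Derivation:
Subtree rooted at B contains: B, D
Count = 2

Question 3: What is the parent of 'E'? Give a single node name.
Scan adjacency: E appears as child of H

Answer: H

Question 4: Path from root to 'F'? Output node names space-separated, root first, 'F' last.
Answer: G H E F

Derivation:
Walk down from root: G -> H -> E -> F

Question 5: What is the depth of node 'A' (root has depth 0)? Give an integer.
Answer: 2

Derivation:
Path from root to A: G -> H -> A
Depth = number of edges = 2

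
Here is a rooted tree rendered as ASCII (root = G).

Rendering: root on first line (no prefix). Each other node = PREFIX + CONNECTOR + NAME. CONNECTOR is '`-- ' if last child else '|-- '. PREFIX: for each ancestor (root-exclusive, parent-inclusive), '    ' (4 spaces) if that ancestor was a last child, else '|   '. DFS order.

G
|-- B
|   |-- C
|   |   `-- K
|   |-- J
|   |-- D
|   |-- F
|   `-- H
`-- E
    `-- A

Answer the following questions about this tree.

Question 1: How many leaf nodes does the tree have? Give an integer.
Answer: 6

Derivation:
Leaves (nodes with no children): A, D, F, H, J, K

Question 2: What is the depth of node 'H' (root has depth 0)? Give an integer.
Path from root to H: G -> B -> H
Depth = number of edges = 2

Answer: 2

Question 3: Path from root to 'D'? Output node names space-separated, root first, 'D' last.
Answer: G B D

Derivation:
Walk down from root: G -> B -> D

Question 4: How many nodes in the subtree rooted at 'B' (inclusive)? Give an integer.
Answer: 7

Derivation:
Subtree rooted at B contains: B, C, D, F, H, J, K
Count = 7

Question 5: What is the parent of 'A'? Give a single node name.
Scan adjacency: A appears as child of E

Answer: E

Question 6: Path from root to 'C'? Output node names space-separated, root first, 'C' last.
Walk down from root: G -> B -> C

Answer: G B C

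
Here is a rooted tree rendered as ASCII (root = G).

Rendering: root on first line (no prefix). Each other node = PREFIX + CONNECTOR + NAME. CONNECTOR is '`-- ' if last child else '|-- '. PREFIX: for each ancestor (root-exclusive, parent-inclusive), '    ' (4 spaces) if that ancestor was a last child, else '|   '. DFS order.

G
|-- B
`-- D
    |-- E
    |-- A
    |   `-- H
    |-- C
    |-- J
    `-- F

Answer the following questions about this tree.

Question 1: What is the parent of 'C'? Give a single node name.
Answer: D

Derivation:
Scan adjacency: C appears as child of D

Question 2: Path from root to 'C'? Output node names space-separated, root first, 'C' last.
Walk down from root: G -> D -> C

Answer: G D C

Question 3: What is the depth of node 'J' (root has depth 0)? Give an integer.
Answer: 2

Derivation:
Path from root to J: G -> D -> J
Depth = number of edges = 2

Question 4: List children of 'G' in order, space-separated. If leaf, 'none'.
Node G's children (from adjacency): B, D

Answer: B D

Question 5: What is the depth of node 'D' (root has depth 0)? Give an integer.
Answer: 1

Derivation:
Path from root to D: G -> D
Depth = number of edges = 1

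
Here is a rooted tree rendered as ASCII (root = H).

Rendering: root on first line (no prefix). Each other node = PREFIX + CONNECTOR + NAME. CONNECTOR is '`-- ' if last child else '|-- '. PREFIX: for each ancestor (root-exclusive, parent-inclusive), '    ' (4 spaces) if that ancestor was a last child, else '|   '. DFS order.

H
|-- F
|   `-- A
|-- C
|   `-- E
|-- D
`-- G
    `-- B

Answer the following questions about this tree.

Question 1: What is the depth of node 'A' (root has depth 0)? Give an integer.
Answer: 2

Derivation:
Path from root to A: H -> F -> A
Depth = number of edges = 2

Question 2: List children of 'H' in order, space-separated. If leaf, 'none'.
Answer: F C D G

Derivation:
Node H's children (from adjacency): F, C, D, G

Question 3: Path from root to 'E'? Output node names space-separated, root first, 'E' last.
Answer: H C E

Derivation:
Walk down from root: H -> C -> E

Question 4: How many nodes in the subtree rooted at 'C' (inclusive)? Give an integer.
Answer: 2

Derivation:
Subtree rooted at C contains: C, E
Count = 2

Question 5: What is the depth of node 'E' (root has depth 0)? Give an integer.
Path from root to E: H -> C -> E
Depth = number of edges = 2

Answer: 2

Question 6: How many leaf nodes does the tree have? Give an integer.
Answer: 4

Derivation:
Leaves (nodes with no children): A, B, D, E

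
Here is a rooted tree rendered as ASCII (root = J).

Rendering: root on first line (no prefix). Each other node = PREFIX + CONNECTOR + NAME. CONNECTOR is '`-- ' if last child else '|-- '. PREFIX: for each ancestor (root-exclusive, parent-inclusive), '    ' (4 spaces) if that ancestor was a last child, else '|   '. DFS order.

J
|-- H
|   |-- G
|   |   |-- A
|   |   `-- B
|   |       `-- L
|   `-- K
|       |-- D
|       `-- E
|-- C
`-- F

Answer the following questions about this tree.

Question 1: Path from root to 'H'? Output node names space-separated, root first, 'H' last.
Walk down from root: J -> H

Answer: J H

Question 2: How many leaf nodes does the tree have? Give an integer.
Answer: 6

Derivation:
Leaves (nodes with no children): A, C, D, E, F, L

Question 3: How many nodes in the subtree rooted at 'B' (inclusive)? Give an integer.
Subtree rooted at B contains: B, L
Count = 2

Answer: 2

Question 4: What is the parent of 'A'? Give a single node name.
Answer: G

Derivation:
Scan adjacency: A appears as child of G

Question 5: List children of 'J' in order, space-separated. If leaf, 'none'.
Answer: H C F

Derivation:
Node J's children (from adjacency): H, C, F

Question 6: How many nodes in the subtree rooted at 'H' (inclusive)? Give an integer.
Subtree rooted at H contains: A, B, D, E, G, H, K, L
Count = 8

Answer: 8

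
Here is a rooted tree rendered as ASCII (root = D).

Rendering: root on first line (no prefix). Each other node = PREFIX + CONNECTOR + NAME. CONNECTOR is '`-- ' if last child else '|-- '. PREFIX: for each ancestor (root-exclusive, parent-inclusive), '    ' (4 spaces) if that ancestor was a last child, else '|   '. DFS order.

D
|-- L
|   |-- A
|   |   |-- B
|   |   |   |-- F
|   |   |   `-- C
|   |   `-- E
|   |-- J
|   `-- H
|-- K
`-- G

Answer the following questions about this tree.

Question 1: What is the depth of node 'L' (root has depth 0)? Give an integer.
Path from root to L: D -> L
Depth = number of edges = 1

Answer: 1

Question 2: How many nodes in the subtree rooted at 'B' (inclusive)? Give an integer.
Answer: 3

Derivation:
Subtree rooted at B contains: B, C, F
Count = 3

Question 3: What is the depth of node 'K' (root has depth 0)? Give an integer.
Answer: 1

Derivation:
Path from root to K: D -> K
Depth = number of edges = 1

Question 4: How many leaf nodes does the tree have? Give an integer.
Leaves (nodes with no children): C, E, F, G, H, J, K

Answer: 7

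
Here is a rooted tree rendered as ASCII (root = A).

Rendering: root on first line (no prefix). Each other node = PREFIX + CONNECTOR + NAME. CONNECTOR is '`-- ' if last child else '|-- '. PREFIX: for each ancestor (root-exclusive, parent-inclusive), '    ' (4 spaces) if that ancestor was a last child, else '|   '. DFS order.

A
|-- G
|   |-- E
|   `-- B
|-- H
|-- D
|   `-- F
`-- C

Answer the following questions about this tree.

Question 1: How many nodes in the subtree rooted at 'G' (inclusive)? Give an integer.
Answer: 3

Derivation:
Subtree rooted at G contains: B, E, G
Count = 3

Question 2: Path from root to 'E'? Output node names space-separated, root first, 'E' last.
Walk down from root: A -> G -> E

Answer: A G E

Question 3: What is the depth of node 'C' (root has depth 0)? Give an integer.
Answer: 1

Derivation:
Path from root to C: A -> C
Depth = number of edges = 1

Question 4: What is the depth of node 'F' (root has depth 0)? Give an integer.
Answer: 2

Derivation:
Path from root to F: A -> D -> F
Depth = number of edges = 2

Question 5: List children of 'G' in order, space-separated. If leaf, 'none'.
Answer: E B

Derivation:
Node G's children (from adjacency): E, B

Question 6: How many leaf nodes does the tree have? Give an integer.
Leaves (nodes with no children): B, C, E, F, H

Answer: 5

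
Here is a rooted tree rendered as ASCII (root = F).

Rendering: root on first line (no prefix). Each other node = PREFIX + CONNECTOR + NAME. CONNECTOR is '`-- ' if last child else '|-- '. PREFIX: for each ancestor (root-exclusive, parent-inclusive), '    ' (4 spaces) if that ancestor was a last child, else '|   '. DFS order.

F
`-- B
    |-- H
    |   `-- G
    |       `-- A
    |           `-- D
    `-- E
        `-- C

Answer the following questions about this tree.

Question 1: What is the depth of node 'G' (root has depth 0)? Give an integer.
Path from root to G: F -> B -> H -> G
Depth = number of edges = 3

Answer: 3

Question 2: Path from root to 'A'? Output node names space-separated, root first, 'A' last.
Walk down from root: F -> B -> H -> G -> A

Answer: F B H G A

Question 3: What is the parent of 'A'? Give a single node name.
Scan adjacency: A appears as child of G

Answer: G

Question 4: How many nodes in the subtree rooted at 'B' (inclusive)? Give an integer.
Answer: 7

Derivation:
Subtree rooted at B contains: A, B, C, D, E, G, H
Count = 7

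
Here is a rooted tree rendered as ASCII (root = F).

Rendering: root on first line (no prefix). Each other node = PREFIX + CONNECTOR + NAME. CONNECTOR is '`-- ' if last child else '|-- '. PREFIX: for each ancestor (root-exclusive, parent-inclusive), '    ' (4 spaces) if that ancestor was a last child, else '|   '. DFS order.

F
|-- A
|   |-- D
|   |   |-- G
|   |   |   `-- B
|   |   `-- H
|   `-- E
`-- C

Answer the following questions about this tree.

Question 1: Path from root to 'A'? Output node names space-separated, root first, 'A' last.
Walk down from root: F -> A

Answer: F A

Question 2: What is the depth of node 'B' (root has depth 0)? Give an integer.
Path from root to B: F -> A -> D -> G -> B
Depth = number of edges = 4

Answer: 4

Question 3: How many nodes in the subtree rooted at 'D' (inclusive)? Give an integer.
Answer: 4

Derivation:
Subtree rooted at D contains: B, D, G, H
Count = 4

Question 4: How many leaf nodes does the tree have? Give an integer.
Answer: 4

Derivation:
Leaves (nodes with no children): B, C, E, H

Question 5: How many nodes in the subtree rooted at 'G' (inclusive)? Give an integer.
Subtree rooted at G contains: B, G
Count = 2

Answer: 2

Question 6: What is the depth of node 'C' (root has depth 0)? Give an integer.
Path from root to C: F -> C
Depth = number of edges = 1

Answer: 1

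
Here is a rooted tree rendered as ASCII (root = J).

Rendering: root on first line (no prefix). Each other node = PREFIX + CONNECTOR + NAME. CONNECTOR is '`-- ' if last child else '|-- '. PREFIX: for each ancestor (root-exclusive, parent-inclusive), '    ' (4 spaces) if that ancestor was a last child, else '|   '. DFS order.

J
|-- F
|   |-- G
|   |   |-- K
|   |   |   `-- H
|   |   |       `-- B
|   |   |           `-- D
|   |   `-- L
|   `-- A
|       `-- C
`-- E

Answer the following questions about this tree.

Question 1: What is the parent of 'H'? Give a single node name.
Scan adjacency: H appears as child of K

Answer: K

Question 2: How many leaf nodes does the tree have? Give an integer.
Leaves (nodes with no children): C, D, E, L

Answer: 4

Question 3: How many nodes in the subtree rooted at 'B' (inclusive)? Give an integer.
Answer: 2

Derivation:
Subtree rooted at B contains: B, D
Count = 2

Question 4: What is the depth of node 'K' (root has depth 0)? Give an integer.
Path from root to K: J -> F -> G -> K
Depth = number of edges = 3

Answer: 3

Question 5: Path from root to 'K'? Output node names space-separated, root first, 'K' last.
Answer: J F G K

Derivation:
Walk down from root: J -> F -> G -> K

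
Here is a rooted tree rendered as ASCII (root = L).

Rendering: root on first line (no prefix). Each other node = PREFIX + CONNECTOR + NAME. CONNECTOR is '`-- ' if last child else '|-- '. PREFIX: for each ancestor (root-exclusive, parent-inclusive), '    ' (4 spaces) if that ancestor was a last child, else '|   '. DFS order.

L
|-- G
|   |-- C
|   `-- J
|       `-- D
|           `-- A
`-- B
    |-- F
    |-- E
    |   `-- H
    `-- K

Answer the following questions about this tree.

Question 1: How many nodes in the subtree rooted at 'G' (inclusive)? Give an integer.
Subtree rooted at G contains: A, C, D, G, J
Count = 5

Answer: 5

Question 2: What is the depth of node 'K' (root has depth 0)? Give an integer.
Answer: 2

Derivation:
Path from root to K: L -> B -> K
Depth = number of edges = 2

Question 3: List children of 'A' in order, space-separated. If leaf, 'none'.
Answer: none

Derivation:
Node A's children (from adjacency): (leaf)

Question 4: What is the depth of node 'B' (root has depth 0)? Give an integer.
Path from root to B: L -> B
Depth = number of edges = 1

Answer: 1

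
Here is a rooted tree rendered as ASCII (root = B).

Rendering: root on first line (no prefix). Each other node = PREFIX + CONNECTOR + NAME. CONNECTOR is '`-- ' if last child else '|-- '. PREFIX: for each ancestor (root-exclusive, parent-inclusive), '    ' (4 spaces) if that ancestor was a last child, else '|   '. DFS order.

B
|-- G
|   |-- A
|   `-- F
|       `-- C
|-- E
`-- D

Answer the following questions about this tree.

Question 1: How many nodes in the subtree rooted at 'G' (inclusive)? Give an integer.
Subtree rooted at G contains: A, C, F, G
Count = 4

Answer: 4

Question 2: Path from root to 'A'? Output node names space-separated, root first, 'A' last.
Answer: B G A

Derivation:
Walk down from root: B -> G -> A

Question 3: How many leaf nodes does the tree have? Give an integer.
Leaves (nodes with no children): A, C, D, E

Answer: 4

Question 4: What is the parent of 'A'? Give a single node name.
Answer: G

Derivation:
Scan adjacency: A appears as child of G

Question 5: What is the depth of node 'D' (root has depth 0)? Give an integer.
Path from root to D: B -> D
Depth = number of edges = 1

Answer: 1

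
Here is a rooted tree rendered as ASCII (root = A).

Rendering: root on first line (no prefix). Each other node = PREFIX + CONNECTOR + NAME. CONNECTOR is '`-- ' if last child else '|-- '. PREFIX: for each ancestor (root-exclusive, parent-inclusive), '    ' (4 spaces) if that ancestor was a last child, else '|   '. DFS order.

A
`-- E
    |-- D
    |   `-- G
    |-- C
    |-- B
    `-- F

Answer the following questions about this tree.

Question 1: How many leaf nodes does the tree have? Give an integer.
Answer: 4

Derivation:
Leaves (nodes with no children): B, C, F, G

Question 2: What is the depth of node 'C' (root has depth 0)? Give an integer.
Path from root to C: A -> E -> C
Depth = number of edges = 2

Answer: 2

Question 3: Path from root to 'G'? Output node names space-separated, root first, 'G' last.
Walk down from root: A -> E -> D -> G

Answer: A E D G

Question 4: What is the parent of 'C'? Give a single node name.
Scan adjacency: C appears as child of E

Answer: E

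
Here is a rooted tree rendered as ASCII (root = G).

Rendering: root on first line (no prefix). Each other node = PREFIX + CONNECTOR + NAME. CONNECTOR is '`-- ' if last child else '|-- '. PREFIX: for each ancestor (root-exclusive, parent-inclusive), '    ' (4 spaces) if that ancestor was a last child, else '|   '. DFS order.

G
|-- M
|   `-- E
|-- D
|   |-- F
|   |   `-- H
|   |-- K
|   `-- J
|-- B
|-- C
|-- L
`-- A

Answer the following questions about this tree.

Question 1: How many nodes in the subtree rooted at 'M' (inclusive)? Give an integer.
Subtree rooted at M contains: E, M
Count = 2

Answer: 2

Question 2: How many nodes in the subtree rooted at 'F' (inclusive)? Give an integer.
Answer: 2

Derivation:
Subtree rooted at F contains: F, H
Count = 2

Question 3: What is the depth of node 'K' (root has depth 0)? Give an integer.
Answer: 2

Derivation:
Path from root to K: G -> D -> K
Depth = number of edges = 2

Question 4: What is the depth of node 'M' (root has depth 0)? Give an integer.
Answer: 1

Derivation:
Path from root to M: G -> M
Depth = number of edges = 1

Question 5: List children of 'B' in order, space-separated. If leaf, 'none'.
Answer: none

Derivation:
Node B's children (from adjacency): (leaf)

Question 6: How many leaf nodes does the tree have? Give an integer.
Answer: 8

Derivation:
Leaves (nodes with no children): A, B, C, E, H, J, K, L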